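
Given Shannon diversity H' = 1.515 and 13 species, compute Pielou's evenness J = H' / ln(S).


ln(13) = 2.56495
J = H' / ln(S) = 1.515 / 2.56495 = 0.590655 ≈ 0.5907

0.5907


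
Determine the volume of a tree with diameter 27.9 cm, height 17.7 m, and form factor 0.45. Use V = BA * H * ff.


(D/200)^2 = (27.9/200)^2 = 0.1395^2 = 0.01946025
BA = 3.141593 * 0.01946025 = 0.0611362 m^2
V = 0.0611362 * 17.7 * 0.45 = 0.486950 ≈ 0.487 m^3

0.487 m^3


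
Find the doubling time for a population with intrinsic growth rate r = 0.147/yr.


td = ln(2) / 0.147 = 0.693147 / 0.147 = 4.71529 ≈ 4.7 years

4.7 years


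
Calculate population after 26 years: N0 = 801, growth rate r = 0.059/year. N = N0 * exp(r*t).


r*t = 0.059 * 26 = 1.534
exp(1.534) = 4.63669
N = 801 * 4.63669 = 3713.99 ≈ 3714

3714


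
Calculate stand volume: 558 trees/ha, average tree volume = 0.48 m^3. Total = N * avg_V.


V_stand = 558 * 0.48 = 267.84 ≈ 267.8 m^3/ha

267.8 m^3/ha


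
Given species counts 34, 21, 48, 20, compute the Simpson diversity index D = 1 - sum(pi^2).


Total N = 34 + 21 + 48 + 20 = 123
Per-species terms:
  p = 34/123 = 0.276423; p^2 = 0.276423^2 = 0.076410
  p = 21/123 = 0.170732; p^2 = 0.170732^2 = 0.029149
  p = 48/123 = 0.390244; p^2 = 0.390244^2 = 0.152290
  p = 20/123 = 0.162602; p^2 = 0.162602^2 = 0.026439
sum(p^2) = 0.076410 + 0.029149 + 0.152290 + 0.026439 = 0.284288
D = 1 - 0.284288 = 0.715712 ≈ 0.7157

0.7157


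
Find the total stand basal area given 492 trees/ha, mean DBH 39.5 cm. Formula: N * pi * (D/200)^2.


(D/200)^2 = (39.5/200)^2 = 0.1975^2 = 0.03900625
Individual BA = 3.141593 * 0.03900625 = 0.122542 m^2
Stand BA = 492 * 0.122542 = 60.2907 ≈ 60.29 m^2/ha

60.29 m^2/ha


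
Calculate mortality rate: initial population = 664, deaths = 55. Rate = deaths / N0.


Mortality rate = 55 / 664 = 0.082831 ≈ 0.0828

0.0828


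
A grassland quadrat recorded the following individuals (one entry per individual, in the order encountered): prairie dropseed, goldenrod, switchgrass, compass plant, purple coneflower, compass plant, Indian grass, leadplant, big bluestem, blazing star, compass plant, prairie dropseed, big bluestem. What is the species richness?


Total individuals logged = 13
Distinct species (count of individuals): prairie dropseed (2), goldenrod (1), switchgrass (1), compass plant (3), purple coneflower (1), Indian grass (1), leadplant (1), big bluestem (2), blazing star (1)
Species richness = number of distinct species = 9

9


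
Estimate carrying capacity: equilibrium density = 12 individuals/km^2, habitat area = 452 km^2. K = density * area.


K = 12 * 452 = 5424 individuals

5424 individuals


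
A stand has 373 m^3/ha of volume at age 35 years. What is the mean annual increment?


MAI = 373 / 35 = 10.6571 ≈ 10.66 m^3/ha/yr

10.66 m^3/ha/yr


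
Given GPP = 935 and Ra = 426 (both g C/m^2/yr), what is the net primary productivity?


NPP = GPP - Ra = 935 - 426 = 509 g C/m^2/yr

509 g C/m^2/yr


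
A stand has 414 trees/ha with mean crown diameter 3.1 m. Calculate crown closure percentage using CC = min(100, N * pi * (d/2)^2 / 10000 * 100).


(d/2)^2 = (3.1/2)^2 = 1.55^2 = 2.4025
Crown area = 3.141593 * 2.4025 = 7.54768 m^2
N * area / 10000 * 100 = 414 * 7.54768 / 10000 * 100 = 31.2474
CC = min(100, 31.2474) = 31.2474 ≈ 31.2%

31.2%


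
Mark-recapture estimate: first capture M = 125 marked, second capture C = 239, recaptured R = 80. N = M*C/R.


N = M * C / R = 125 * 239 / 80 = 29875 / 80 = 373.44 ≈ 373

373 individuals


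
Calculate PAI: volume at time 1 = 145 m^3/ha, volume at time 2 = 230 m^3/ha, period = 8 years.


PAI = (V2 - V1) / period = (230 - 145) / 8 = 85 / 8 = 10.6250 ≈ 10.63 m^3/ha/yr

10.63 m^3/ha/yr


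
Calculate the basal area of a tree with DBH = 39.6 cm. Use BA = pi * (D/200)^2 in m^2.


D/200 = 39.6/200 = 0.198 m
(D/200)^2 = 0.198^2 = 0.039204
BA = 3.141593 * 0.039204 = 0.123163 ≈ 0.1232 m^2

0.1232 m^2


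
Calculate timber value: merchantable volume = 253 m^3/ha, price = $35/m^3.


Value = 253 * 35 = $8855/ha

$8855/ha


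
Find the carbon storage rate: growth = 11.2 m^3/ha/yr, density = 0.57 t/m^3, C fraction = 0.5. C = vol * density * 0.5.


C = 11.2 * 0.57 * 0.5 = 3.192 ≈ 3.19 t C/ha/yr

3.19 t C/ha/yr


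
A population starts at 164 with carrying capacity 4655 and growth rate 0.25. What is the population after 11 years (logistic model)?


(K - N0)/N0 = (4655 - 164)/164 = 4491/164 = 27.3841
r*t = 0.25 * 11 = 2.75; exp(-2.75) = 0.0639279
27.3841 * 0.0639279 = 1.75061
1 + 1.75061 = 2.75061
N = 4655 / 2.75061 = 1692.35 ≈ 1692

1692


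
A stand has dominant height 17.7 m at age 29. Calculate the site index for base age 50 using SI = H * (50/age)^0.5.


50/29 = 1.72414
(1.72414)^0.5 = 1.31307
SI = 17.7 * 1.31307 = 23.2413 ≈ 23.2 m

23.2 m


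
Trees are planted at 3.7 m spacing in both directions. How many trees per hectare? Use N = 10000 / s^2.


N = 10000 / 3.7^2 = 10000 / 13.69 = 730.460 ≈ 730 trees/ha

730 trees/ha


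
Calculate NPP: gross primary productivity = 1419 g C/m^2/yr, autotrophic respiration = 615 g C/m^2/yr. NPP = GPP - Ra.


NPP = GPP - Ra = 1419 - 615 = 804 g C/m^2/yr

804 g C/m^2/yr


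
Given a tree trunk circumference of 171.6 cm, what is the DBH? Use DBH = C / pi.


DBH = C / pi = 171.6 / 3.141593 = 54.6220 ≈ 54.62 cm

54.62 cm


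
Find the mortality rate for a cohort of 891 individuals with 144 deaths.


Mortality rate = 144 / 891 = 0.161616 ≈ 0.1616

0.1616


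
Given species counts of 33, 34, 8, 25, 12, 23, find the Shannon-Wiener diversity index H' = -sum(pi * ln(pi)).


Total N = 33 + 34 + 8 + 25 + 12 + 23 = 135
Per-species terms:
  p = 33/135 = 0.244444; ln(p) = -1.408769; p*ln(p) = 0.244444 * (-1.408769) = -0.344365
  p = 34/135 = 0.251852; ln(p) = -1.378914; p*ln(p) = 0.251852 * (-1.378914) = -0.347282
  p = 8/135 = 0.059259; ln(p) = -2.825838; p*ln(p) = 0.059259 * (-2.825838) = -0.167456
  p = 25/135 = 0.185185; ln(p) = -1.686400; p*ln(p) = 0.185185 * (-1.686400) = -0.312296
  p = 12/135 = 0.088889; ln(p) = -2.420367; p*ln(p) = 0.088889 * (-2.420367) = -0.215144
  p = 23/135 = 0.170370; ln(p) = -1.769783; p*ln(p) = 0.170370 * (-1.769783) = -0.301518
sum(p*ln(p)) = (-0.344365) + (-0.347282) + (-0.167456) + (-0.312296) + (-0.215144) + (-0.301518) = -1.688061
H' = -(-1.688061) = 1.688061 ≈ 1.6881

1.6881


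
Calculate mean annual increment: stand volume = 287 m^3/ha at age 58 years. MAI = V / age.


MAI = 287 / 58 = 4.9483 ≈ 4.95 m^3/ha/yr

4.95 m^3/ha/yr


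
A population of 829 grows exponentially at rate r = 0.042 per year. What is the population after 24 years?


r*t = 0.042 * 24 = 1.008
exp(1.008) = 2.74012
N = 829 * 2.74012 = 2271.56 ≈ 2272

2272


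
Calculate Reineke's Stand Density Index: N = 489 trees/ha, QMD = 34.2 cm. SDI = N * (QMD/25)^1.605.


QMD/25 = 34.2/25 = 1.368
(1.368)^1.605 = exp(1.605 * ln(1.368)) = exp(1.605 * 0.313350) = exp(0.502927) = 1.65355
SDI = 489 * 1.65355 = 808.586 ≈ 809

809


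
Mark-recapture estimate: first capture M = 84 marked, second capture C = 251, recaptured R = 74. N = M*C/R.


N = M * C / R = 84 * 251 / 74 = 21084 / 74 = 284.92 ≈ 285

285 individuals


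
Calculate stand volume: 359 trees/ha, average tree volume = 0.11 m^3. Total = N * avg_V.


V_stand = 359 * 0.11 = 39.49 ≈ 39.5 m^3/ha

39.5 m^3/ha


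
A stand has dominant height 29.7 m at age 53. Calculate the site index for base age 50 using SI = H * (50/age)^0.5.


50/53 = 0.943396
(0.943396)^0.5 = 0.971286
SI = 29.7 * 0.971286 = 28.8472 ≈ 28.8 m

28.8 m


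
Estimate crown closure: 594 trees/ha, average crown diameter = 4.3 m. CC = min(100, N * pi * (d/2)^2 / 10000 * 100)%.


(d/2)^2 = (4.3/2)^2 = 2.15^2 = 4.6225
Crown area = 3.141593 * 4.6225 = 14.5220 m^2
N * area / 10000 * 100 = 594 * 14.5220 / 10000 * 100 = 86.2607
CC = min(100, 86.2607) = 86.2607 ≈ 86.3%

86.3%


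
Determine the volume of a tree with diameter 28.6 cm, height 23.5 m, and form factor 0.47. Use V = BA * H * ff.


(D/200)^2 = (28.6/200)^2 = 0.143^2 = 0.020449
BA = 3.141593 * 0.020449 = 0.0642424 m^2
V = 0.0642424 * 23.5 * 0.47 = 0.709557 ≈ 0.710 m^3

0.710 m^3


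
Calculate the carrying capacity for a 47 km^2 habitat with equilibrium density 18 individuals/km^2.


K = 18 * 47 = 846 individuals

846 individuals


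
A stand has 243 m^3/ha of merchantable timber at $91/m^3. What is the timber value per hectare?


Value = 243 * 91 = $22113/ha

$22113/ha


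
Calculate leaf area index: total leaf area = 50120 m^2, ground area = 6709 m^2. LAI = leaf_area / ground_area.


LAI = 50120 / 6709 = 7.4706 ≈ 7.47

7.47


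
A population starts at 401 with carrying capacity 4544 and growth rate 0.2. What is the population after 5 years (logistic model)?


(K - N0)/N0 = (4544 - 401)/401 = 4143/401 = 10.3317
r*t = 0.2 * 5 = 1; exp(-1) = 0.367879
10.3317 * 0.367879 = 3.80082
1 + 3.80082 = 4.80082
N = 4544 / 4.80082 = 946.505 ≈ 947

947


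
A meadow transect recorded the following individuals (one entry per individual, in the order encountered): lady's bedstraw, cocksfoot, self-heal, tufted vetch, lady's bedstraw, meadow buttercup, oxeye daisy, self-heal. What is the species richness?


Total individuals logged = 8
Distinct species (count of individuals): lady's bedstraw (2), cocksfoot (1), self-heal (2), tufted vetch (1), meadow buttercup (1), oxeye daisy (1)
Species richness = number of distinct species = 6

6


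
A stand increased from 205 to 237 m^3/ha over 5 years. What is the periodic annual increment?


PAI = (V2 - V1) / period = (237 - 205) / 5 = 32 / 5 = 6.40 m^3/ha/yr

6.40 m^3/ha/yr


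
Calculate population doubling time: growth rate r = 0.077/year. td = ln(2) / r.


td = ln(2) / 0.077 = 0.693147 / 0.077 = 9.00191 ≈ 9.0 years

9.0 years


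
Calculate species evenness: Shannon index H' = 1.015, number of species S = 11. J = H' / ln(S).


ln(11) = 2.39790
J = H' / ln(S) = 1.015 / 2.39790 = 0.423287 ≈ 0.4233

0.4233


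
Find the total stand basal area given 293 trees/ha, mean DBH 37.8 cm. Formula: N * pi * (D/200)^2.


(D/200)^2 = (37.8/200)^2 = 0.189^2 = 0.035721
Individual BA = 3.141593 * 0.035721 = 0.112221 m^2
Stand BA = 293 * 0.112221 = 32.8808 ≈ 32.88 m^2/ha

32.88 m^2/ha


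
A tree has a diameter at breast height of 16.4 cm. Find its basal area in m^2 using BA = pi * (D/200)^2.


D/200 = 16.4/200 = 0.082 m
(D/200)^2 = 0.082^2 = 0.006724
BA = 3.141593 * 0.006724 = 0.0211241 ≈ 0.0211 m^2

0.0211 m^2


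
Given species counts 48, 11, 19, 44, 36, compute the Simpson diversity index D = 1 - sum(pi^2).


Total N = 48 + 11 + 19 + 44 + 36 = 158
Per-species terms:
  p = 48/158 = 0.303797; p^2 = 0.303797^2 = 0.092293
  p = 11/158 = 0.069620; p^2 = 0.069620^2 = 0.004847
  p = 19/158 = 0.120253; p^2 = 0.120253^2 = 0.014461
  p = 44/158 = 0.278481; p^2 = 0.278481^2 = 0.077552
  p = 36/158 = 0.227848; p^2 = 0.227848^2 = 0.051915
sum(p^2) = 0.092293 + 0.004847 + 0.014461 + 0.077552 + 0.051915 = 0.241068
D = 1 - 0.241068 = 0.758932 ≈ 0.7589

0.7589


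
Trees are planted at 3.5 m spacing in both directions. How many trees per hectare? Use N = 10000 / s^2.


N = 10000 / 3.5^2 = 10000 / 12.25 = 816.327 ≈ 816 trees/ha

816 trees/ha


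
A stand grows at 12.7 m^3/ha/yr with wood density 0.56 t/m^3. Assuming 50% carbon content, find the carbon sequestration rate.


C = 12.7 * 0.56 * 0.5 = 3.556 ≈ 3.56 t C/ha/yr

3.56 t C/ha/yr


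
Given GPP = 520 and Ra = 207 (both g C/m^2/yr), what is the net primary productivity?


NPP = GPP - Ra = 520 - 207 = 313 g C/m^2/yr

313 g C/m^2/yr


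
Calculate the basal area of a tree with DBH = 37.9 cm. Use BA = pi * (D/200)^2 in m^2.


D/200 = 37.9/200 = 0.1895 m
(D/200)^2 = 0.1895^2 = 0.03591025
BA = 3.141593 * 0.03591025 = 0.112815 ≈ 0.1128 m^2

0.1128 m^2


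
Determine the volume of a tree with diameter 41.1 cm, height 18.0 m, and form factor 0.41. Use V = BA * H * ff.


(D/200)^2 = (41.1/200)^2 = 0.2055^2 = 0.04223025
BA = 3.141593 * 0.04223025 = 0.132670 m^2
V = 0.132670 * 18.0 * 0.41 = 0.979105 ≈ 0.979 m^3

0.979 m^3


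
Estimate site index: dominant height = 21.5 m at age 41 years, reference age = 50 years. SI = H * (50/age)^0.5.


50/41 = 1.21951
(1.21951)^0.5 = 1.10431
SI = 21.5 * 1.10431 = 23.7427 ≈ 23.7 m

23.7 m


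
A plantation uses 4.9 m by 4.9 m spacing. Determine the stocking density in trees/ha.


N = 10000 / 4.9^2 = 10000 / 24.01 = 416.493 ≈ 416 trees/ha

416 trees/ha


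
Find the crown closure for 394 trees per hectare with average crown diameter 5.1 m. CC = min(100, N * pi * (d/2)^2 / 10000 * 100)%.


(d/2)^2 = (5.1/2)^2 = 2.55^2 = 6.5025
Crown area = 3.141593 * 6.5025 = 20.4282 m^2
N * area / 10000 * 100 = 394 * 20.4282 / 10000 * 100 = 80.4871
CC = min(100, 80.4871) = 80.4871 ≈ 80.5%

80.5%


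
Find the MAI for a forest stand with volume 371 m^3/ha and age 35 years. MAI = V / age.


MAI = 371 / 35 = 10.60 m^3/ha/yr

10.60 m^3/ha/yr


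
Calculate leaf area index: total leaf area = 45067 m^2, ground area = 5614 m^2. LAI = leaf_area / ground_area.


LAI = 45067 / 5614 = 8.0276 ≈ 8.03

8.03


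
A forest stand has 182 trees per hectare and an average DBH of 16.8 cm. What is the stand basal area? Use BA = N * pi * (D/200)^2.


(D/200)^2 = (16.8/200)^2 = 0.084^2 = 0.007056
Individual BA = 3.141593 * 0.007056 = 0.0221671 m^2
Stand BA = 182 * 0.0221671 = 4.03441 ≈ 4.03 m^2/ha

4.03 m^2/ha


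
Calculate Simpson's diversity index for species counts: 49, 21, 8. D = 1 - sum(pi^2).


Total N = 49 + 21 + 8 = 78
Per-species terms:
  p = 49/78 = 0.628205; p^2 = 0.628205^2 = 0.394642
  p = 21/78 = 0.269231; p^2 = 0.269231^2 = 0.072485
  p = 8/78 = 0.102564; p^2 = 0.102564^2 = 0.010519
sum(p^2) = 0.394642 + 0.072485 + 0.010519 = 0.477646
D = 1 - 0.477646 = 0.522354 ≈ 0.5224

0.5224


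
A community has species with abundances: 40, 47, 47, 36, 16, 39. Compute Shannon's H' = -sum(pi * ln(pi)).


Total N = 40 + 47 + 47 + 36 + 16 + 39 = 225
Per-species terms:
  p = 40/225 = 0.177778; ln(p) = -1.727220; p*ln(p) = 0.177778 * (-1.727220) = -0.307062
  p = 47/225 = 0.208889; ln(p) = -1.565952; p*ln(p) = 0.208889 * (-1.565952) = -0.327110
  p = 47/225 = 0.208889; ln(p) = -1.565952; p*ln(p) = 0.208889 * (-1.565952) = -0.327110
  p = 36/225 = 0.160000; ln(p) = -1.832581; p*ln(p) = 0.160000 * (-1.832581) = -0.293213
  p = 16/225 = 0.071111; ln(p) = -2.643513; p*ln(p) = 0.071111 * (-2.643513) = -0.187983
  p = 39/225 = 0.173333; ln(p) = -1.752541; p*ln(p) = 0.173333 * (-1.752541) = -0.303773
sum(p*ln(p)) = (-0.307062) + (-0.327110) + (-0.327110) + (-0.293213) + (-0.187983) + (-0.303773) = -1.746251
H' = -(-1.746251) = 1.746251 ≈ 1.7463

1.7463


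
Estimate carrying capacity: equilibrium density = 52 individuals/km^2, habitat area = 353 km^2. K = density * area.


K = 52 * 353 = 18356 individuals

18356 individuals


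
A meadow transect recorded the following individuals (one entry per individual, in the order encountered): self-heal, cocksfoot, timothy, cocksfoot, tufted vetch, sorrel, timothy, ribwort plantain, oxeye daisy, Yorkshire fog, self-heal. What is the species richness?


Total individuals logged = 11
Distinct species (count of individuals): self-heal (2), cocksfoot (2), timothy (2), tufted vetch (1), sorrel (1), ribwort plantain (1), oxeye daisy (1), Yorkshire fog (1)
Species richness = number of distinct species = 8

8


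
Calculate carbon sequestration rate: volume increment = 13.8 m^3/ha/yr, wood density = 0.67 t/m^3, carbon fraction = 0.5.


C = 13.8 * 0.67 * 0.5 = 4.623 ≈ 4.62 t C/ha/yr

4.62 t C/ha/yr


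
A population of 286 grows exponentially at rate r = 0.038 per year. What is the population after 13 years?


r*t = 0.038 * 13 = 0.494
exp(0.494) = 1.63886
N = 286 * 1.63886 = 468.714 ≈ 469

469


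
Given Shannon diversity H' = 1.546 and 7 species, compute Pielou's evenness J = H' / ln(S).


ln(7) = 1.94591
J = H' / ln(S) = 1.546 / 1.94591 = 0.794487 ≈ 0.7945

0.7945


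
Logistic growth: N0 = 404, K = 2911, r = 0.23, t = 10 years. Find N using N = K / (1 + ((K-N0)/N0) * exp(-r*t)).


(K - N0)/N0 = (2911 - 404)/404 = 2507/404 = 6.20545
r*t = 0.23 * 10 = 2.3; exp(-2.3) = 0.100259
6.20545 * 0.100259 = 0.622152
1 + 0.622152 = 1.62215
N = 2911 / 1.62215 = 1794.53 ≈ 1795

1795


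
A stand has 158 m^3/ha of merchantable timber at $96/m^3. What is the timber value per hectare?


Value = 158 * 96 = $15168/ha

$15168/ha


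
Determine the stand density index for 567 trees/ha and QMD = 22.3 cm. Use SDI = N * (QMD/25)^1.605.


QMD/25 = 22.3/25 = 0.892
(0.892)^1.605 = exp(1.605 * ln(0.892)) = exp(1.605 * (-0.114289)) = exp(-0.183434) = 0.832407
SDI = 567 * 0.832407 = 471.975 ≈ 472

472


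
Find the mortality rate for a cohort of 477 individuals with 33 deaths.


Mortality rate = 33 / 477 = 0.069182 ≈ 0.0692

0.0692


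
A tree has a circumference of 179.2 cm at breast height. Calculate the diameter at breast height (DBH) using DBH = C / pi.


DBH = C / pi = 179.2 / 3.141593 = 57.0411 ≈ 57.04 cm

57.04 cm


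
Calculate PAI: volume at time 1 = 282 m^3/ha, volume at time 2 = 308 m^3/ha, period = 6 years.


PAI = (V2 - V1) / period = (308 - 282) / 6 = 26 / 6 = 4.3333 ≈ 4.33 m^3/ha/yr

4.33 m^3/ha/yr


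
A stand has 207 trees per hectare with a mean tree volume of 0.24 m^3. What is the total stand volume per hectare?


V_stand = 207 * 0.24 = 49.68 ≈ 49.7 m^3/ha

49.7 m^3/ha


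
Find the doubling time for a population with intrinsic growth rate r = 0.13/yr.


td = ln(2) / 0.13 = 0.693147 / 0.13 = 5.33190 ≈ 5.3 years

5.3 years


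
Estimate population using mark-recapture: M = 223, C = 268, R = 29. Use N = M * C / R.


N = M * C / R = 223 * 268 / 29 = 59764 / 29 = 2060.83 ≈ 2061

2061 individuals


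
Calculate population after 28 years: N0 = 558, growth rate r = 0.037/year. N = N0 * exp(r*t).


r*t = 0.037 * 28 = 1.036
exp(1.036) = 2.81792
N = 558 * 2.81792 = 1572.40 ≈ 1572

1572


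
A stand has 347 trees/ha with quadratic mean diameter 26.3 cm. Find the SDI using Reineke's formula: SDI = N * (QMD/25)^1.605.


QMD/25 = 26.3/25 = 1.052
(1.052)^1.605 = exp(1.605 * ln(1.052)) = exp(1.605 * 0.0506931) = exp(0.0813624) = 1.08476
SDI = 347 * 1.08476 = 376.412 ≈ 376

376


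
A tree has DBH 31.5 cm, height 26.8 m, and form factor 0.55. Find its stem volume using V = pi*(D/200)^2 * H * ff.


(D/200)^2 = (31.5/200)^2 = 0.1575^2 = 0.02480625
BA = 3.141593 * 0.02480625 = 0.0779311 m^2
V = 0.0779311 * 26.8 * 0.55 = 1.14870 ≈ 1.149 m^3

1.149 m^3


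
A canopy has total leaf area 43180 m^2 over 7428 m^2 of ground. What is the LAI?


LAI = 43180 / 7428 = 5.8131 ≈ 5.81

5.81


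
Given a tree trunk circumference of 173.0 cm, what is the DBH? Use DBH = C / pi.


DBH = C / pi = 173.0 / 3.141593 = 55.0676 ≈ 55.07 cm

55.07 cm


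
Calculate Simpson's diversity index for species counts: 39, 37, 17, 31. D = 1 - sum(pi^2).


Total N = 39 + 37 + 17 + 31 = 124
Per-species terms:
  p = 39/124 = 0.314516; p^2 = 0.314516^2 = 0.098920
  p = 37/124 = 0.298387; p^2 = 0.298387^2 = 0.089035
  p = 17/124 = 0.137097; p^2 = 0.137097^2 = 0.018796
  p = 31/124 = 0.250000; p^2 = 0.250000^2 = 0.062500
sum(p^2) = 0.098920 + 0.089035 + 0.018796 + 0.062500 = 0.269251
D = 1 - 0.269251 = 0.730749 ≈ 0.7307

0.7307


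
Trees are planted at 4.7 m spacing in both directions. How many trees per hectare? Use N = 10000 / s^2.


N = 10000 / 4.7^2 = 10000 / 22.09 = 452.694 ≈ 453 trees/ha

453 trees/ha


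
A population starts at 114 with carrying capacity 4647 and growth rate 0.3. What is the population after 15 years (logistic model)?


(K - N0)/N0 = (4647 - 114)/114 = 4533/114 = 39.7632
r*t = 0.3 * 15 = 4.5; exp(-4.5) = 0.0111090
39.7632 * 0.0111090 = 0.441729
1 + 0.441729 = 1.44173
N = 4647 / 1.44173 = 3223.21 ≈ 3223

3223


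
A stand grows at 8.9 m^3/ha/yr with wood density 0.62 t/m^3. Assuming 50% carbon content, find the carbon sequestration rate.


C = 8.9 * 0.62 * 0.5 = 2.759 ≈ 2.76 t C/ha/yr

2.76 t C/ha/yr


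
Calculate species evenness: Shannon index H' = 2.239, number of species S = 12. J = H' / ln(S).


ln(12) = 2.48491
J = H' / ln(S) = 2.239 / 2.48491 = 0.901039 ≈ 0.9010

0.9010


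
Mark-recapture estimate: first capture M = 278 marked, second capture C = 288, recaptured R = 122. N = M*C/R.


N = M * C / R = 278 * 288 / 122 = 80064 / 122 = 656.26 ≈ 656

656 individuals


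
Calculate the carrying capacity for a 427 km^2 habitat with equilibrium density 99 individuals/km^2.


K = 99 * 427 = 42273 individuals

42273 individuals


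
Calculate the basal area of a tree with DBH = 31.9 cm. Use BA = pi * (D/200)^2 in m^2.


D/200 = 31.9/200 = 0.1595 m
(D/200)^2 = 0.1595^2 = 0.02544025
BA = 3.141593 * 0.02544025 = 0.0799229 ≈ 0.0799 m^2

0.0799 m^2


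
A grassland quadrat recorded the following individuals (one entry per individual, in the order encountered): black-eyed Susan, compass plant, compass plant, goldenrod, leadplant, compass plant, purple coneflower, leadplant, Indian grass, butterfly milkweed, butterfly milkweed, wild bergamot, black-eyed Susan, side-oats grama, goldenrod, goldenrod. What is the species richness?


Total individuals logged = 16
Distinct species (count of individuals): black-eyed Susan (2), compass plant (3), goldenrod (3), leadplant (2), purple coneflower (1), Indian grass (1), butterfly milkweed (2), wild bergamot (1), side-oats grama (1)
Species richness = number of distinct species = 9

9


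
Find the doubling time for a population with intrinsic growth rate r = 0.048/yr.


td = ln(2) / 0.048 = 0.693147 / 0.048 = 14.4406 ≈ 14.4 years

14.4 years


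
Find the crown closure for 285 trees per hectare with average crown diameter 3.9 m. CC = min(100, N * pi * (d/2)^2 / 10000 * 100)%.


(d/2)^2 = (3.9/2)^2 = 1.95^2 = 3.8025
Crown area = 3.141593 * 3.8025 = 11.9459 m^2
N * area / 10000 * 100 = 285 * 11.9459 / 10000 * 100 = 34.0458
CC = min(100, 34.0458) = 34.0458 ≈ 34.0%

34.0%


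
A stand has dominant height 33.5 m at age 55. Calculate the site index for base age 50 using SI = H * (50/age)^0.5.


50/55 = 0.909091
(0.909091)^0.5 = 0.953463
SI = 33.5 * 0.953463 = 31.9410 ≈ 31.9 m

31.9 m


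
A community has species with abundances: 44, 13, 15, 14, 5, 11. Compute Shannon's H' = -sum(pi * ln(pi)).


Total N = 44 + 13 + 15 + 14 + 5 + 11 = 102
Per-species terms:
  p = 44/102 = 0.431373; ln(p) = -0.840782; p*ln(p) = 0.431373 * (-0.840782) = -0.362691
  p = 13/102 = 0.127451; ln(p) = -2.060023; p*ln(p) = 0.127451 * (-2.060023) = -0.262552
  p = 15/102 = 0.147059; ln(p) = -1.916921; p*ln(p) = 0.147059 * (-1.916921) = -0.281900
  p = 14/102 = 0.137255; ln(p) = -1.985915; p*ln(p) = 0.137255 * (-1.985915) = -0.272577
  p = 5/102 = 0.049020; ln(p) = -3.015527; p*ln(p) = 0.049020 * (-3.015527) = -0.147821
  p = 11/102 = 0.107843; ln(p) = -2.227079; p*ln(p) = 0.107843 * (-2.227079) = -0.240175
sum(p*ln(p)) = (-0.362691) + (-0.262552) + (-0.281900) + (-0.272577) + (-0.147821) + (-0.240175) = -1.567716
H' = -(-1.567716) = 1.567716 ≈ 1.5677

1.5677


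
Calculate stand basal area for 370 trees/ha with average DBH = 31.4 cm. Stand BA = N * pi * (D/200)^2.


(D/200)^2 = (31.4/200)^2 = 0.157^2 = 0.024649
Individual BA = 3.141593 * 0.024649 = 0.0774371 m^2
Stand BA = 370 * 0.0774371 = 28.6517 ≈ 28.65 m^2/ha

28.65 m^2/ha


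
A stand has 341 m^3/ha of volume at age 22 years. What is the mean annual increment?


MAI = 341 / 22 = 15.50 m^3/ha/yr

15.50 m^3/ha/yr


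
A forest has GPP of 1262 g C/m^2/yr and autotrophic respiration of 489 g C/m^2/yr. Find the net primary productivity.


NPP = GPP - Ra = 1262 - 489 = 773 g C/m^2/yr

773 g C/m^2/yr


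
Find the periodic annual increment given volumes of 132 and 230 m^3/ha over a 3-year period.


PAI = (V2 - V1) / period = (230 - 132) / 3 = 98 / 3 = 32.6667 ≈ 32.67 m^3/ha/yr

32.67 m^3/ha/yr


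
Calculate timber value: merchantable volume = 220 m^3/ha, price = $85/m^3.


Value = 220 * 85 = $18700/ha

$18700/ha


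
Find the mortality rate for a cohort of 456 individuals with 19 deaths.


Mortality rate = 19 / 456 = 0.041667 ≈ 0.0417

0.0417


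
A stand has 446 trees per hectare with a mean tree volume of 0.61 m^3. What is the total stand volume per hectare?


V_stand = 446 * 0.61 = 272.06 ≈ 272.1 m^3/ha

272.1 m^3/ha


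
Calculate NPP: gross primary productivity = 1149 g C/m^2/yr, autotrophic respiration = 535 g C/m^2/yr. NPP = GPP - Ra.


NPP = GPP - Ra = 1149 - 535 = 614 g C/m^2/yr

614 g C/m^2/yr


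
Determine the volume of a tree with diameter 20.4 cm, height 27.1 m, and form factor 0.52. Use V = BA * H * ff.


(D/200)^2 = (20.4/200)^2 = 0.102^2 = 0.010404
BA = 3.141593 * 0.010404 = 0.0326851 m^2
V = 0.0326851 * 27.1 * 0.52 = 0.460598 ≈ 0.461 m^3

0.461 m^3


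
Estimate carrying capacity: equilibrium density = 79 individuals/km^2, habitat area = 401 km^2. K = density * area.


K = 79 * 401 = 31679 individuals

31679 individuals


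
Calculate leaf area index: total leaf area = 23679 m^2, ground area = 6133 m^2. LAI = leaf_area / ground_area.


LAI = 23679 / 6133 = 3.8609 ≈ 3.86

3.86


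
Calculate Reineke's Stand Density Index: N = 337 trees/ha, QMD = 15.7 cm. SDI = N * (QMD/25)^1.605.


QMD/25 = 15.7/25 = 0.628
(0.628)^1.605 = exp(1.605 * ln(0.628)) = exp(1.605 * (-0.465215)) = exp(-0.746670) = 0.473942
SDI = 337 * 0.473942 = 159.718 ≈ 160

160


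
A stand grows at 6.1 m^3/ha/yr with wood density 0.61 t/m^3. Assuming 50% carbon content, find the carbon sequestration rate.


C = 6.1 * 0.61 * 0.5 = 1.8605 ≈ 1.86 t C/ha/yr

1.86 t C/ha/yr


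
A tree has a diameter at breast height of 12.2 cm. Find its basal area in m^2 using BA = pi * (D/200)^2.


D/200 = 12.2/200 = 0.061 m
(D/200)^2 = 0.061^2 = 0.003721
BA = 3.141593 * 0.003721 = 0.0116899 ≈ 0.0117 m^2

0.0117 m^2


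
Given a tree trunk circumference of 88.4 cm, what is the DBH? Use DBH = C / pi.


DBH = C / pi = 88.4 / 3.141593 = 28.1386 ≈ 28.14 cm

28.14 cm


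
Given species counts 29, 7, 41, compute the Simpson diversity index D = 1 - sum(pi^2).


Total N = 29 + 7 + 41 = 77
Per-species terms:
  p = 29/77 = 0.376623; p^2 = 0.376623^2 = 0.141845
  p = 7/77 = 0.090909; p^2 = 0.090909^2 = 0.008264
  p = 41/77 = 0.532468; p^2 = 0.532468^2 = 0.283522
sum(p^2) = 0.141845 + 0.008264 + 0.283522 = 0.433631
D = 1 - 0.433631 = 0.566369 ≈ 0.5664

0.5664


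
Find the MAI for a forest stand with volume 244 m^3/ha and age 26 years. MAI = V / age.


MAI = 244 / 26 = 9.3846 ≈ 9.38 m^3/ha/yr

9.38 m^3/ha/yr


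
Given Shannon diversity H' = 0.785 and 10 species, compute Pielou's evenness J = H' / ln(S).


ln(10) = 2.30259
J = H' / ln(S) = 0.785 / 2.30259 = 0.340920 ≈ 0.3409

0.3409


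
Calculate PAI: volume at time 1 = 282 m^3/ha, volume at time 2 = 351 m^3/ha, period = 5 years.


PAI = (V2 - V1) / period = (351 - 282) / 5 = 69 / 5 = 13.80 m^3/ha/yr

13.80 m^3/ha/yr


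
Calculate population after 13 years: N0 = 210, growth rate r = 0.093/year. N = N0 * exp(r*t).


r*t = 0.093 * 13 = 1.209
exp(1.209) = 3.35013
N = 210 * 3.35013 = 703.527 ≈ 704

704


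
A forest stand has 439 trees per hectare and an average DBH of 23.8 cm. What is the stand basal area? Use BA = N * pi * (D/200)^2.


(D/200)^2 = (23.8/200)^2 = 0.119^2 = 0.014161
Individual BA = 3.141593 * 0.014161 = 0.0444881 m^2
Stand BA = 439 * 0.0444881 = 19.5303 ≈ 19.53 m^2/ha

19.53 m^2/ha


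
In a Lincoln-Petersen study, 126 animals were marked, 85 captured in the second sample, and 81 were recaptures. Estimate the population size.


N = M * C / R = 126 * 85 / 81 = 10710 / 81 = 132.22 ≈ 132

132 individuals


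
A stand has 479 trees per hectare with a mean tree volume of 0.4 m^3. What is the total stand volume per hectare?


V_stand = 479 * 0.4 = 191.6 m^3/ha

191.6 m^3/ha


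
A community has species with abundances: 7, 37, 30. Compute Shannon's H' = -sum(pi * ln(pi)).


Total N = 7 + 37 + 30 = 74
Per-species terms:
  p = 7/74 = 0.094595; ln(p) = -2.358151; p*ln(p) = 0.094595 * (-2.358151) = -0.223069
  p = 37/74 = 0.500000; ln(p) = -0.693147; p*ln(p) = 0.500000 * (-0.693147) = -0.346574
  p = 30/74 = 0.405405; ln(p) = -0.902869; p*ln(p) = 0.405405 * (-0.902869) = -0.366028
sum(p*ln(p)) = (-0.223069) + (-0.346574) + (-0.366028) = -0.935671
H' = -(-0.935671) = 0.935671 ≈ 0.9357

0.9357


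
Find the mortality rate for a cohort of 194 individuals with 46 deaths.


Mortality rate = 46 / 194 = 0.237113 ≈ 0.2371

0.2371


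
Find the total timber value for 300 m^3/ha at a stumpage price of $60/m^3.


Value = 300 * 60 = $18000/ha

$18000/ha


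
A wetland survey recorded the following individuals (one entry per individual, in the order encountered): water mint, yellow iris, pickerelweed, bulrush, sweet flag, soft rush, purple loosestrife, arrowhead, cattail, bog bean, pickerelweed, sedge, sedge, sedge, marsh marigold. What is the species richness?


Total individuals logged = 15
Distinct species (count of individuals): water mint (1), yellow iris (1), pickerelweed (2), bulrush (1), sweet flag (1), soft rush (1), purple loosestrife (1), arrowhead (1), cattail (1), bog bean (1), sedge (3), marsh marigold (1)
Species richness = number of distinct species = 12

12


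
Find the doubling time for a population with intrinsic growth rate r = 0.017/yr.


td = ln(2) / 0.017 = 0.693147 / 0.017 = 40.7734 ≈ 40.8 years

40.8 years


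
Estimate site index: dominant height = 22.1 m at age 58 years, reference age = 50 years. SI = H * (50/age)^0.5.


50/58 = 0.862069
(0.862069)^0.5 = 0.928477
SI = 22.1 * 0.928477 = 20.5193 ≈ 20.5 m

20.5 m


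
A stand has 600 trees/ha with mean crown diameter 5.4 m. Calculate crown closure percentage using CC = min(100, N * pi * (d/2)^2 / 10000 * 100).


(d/2)^2 = (5.4/2)^2 = 2.7^2 = 7.29
Crown area = 3.141593 * 7.29 = 22.9022 m^2
N * area / 10000 * 100 = 600 * 22.9022 / 10000 * 100 = 137.413
CC = min(100, 137.413) = 100%

100%


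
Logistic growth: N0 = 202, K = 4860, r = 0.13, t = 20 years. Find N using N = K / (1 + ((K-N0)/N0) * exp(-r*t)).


(K - N0)/N0 = (4860 - 202)/202 = 4658/202 = 23.0594
r*t = 0.13 * 20 = 2.6; exp(-2.6) = 0.0742736
23.0594 * 0.0742736 = 1.71270
1 + 1.71270 = 2.71270
N = 4860 / 2.71270 = 1791.57 ≈ 1792

1792


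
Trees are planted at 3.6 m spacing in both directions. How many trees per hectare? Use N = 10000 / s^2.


N = 10000 / 3.6^2 = 10000 / 12.96 = 771.605 ≈ 772 trees/ha

772 trees/ha


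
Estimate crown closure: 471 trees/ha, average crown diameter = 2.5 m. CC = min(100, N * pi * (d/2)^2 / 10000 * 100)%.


(d/2)^2 = (2.5/2)^2 = 1.25^2 = 1.5625
Crown area = 3.141593 * 1.5625 = 4.90874 m^2
N * area / 10000 * 100 = 471 * 4.90874 / 10000 * 100 = 23.1202
CC = min(100, 23.1202) = 23.1202 ≈ 23.1%

23.1%


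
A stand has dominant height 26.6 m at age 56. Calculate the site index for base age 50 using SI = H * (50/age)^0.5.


50/56 = 0.892857
(0.892857)^0.5 = 0.944911
SI = 26.6 * 0.944911 = 25.1346 ≈ 25.1 m

25.1 m


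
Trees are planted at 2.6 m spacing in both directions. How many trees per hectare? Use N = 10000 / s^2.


N = 10000 / 2.6^2 = 10000 / 6.76 = 1479.29 ≈ 1479 trees/ha

1479 trees/ha


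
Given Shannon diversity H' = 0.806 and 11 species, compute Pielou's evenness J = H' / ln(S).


ln(11) = 2.39790
J = H' / ln(S) = 0.806 / 2.39790 = 0.336127 ≈ 0.3361

0.3361


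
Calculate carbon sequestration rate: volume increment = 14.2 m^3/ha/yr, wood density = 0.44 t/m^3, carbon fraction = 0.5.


C = 14.2 * 0.44 * 0.5 = 3.124 ≈ 3.12 t C/ha/yr

3.12 t C/ha/yr


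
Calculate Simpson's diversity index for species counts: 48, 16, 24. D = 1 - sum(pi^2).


Total N = 48 + 16 + 24 = 88
Per-species terms:
  p = 48/88 = 0.545455; p^2 = 0.545455^2 = 0.297521
  p = 16/88 = 0.181818; p^2 = 0.181818^2 = 0.033058
  p = 24/88 = 0.272727; p^2 = 0.272727^2 = 0.074380
sum(p^2) = 0.297521 + 0.033058 + 0.074380 = 0.404959
D = 1 - 0.404959 = 0.595041 ≈ 0.5950

0.5950


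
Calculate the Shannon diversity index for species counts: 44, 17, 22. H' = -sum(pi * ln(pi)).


Total N = 44 + 17 + 22 = 83
Per-species terms:
  p = 44/83 = 0.530120; ln(p) = -0.634652; p*ln(p) = 0.530120 * (-0.634652) = -0.336442
  p = 17/83 = 0.204819; ln(p) = -1.585629; p*ln(p) = 0.204819 * (-1.585629) = -0.324767
  p = 22/83 = 0.265060; ln(p) = -1.327799; p*ln(p) = 0.265060 * (-1.327799) = -0.351946
sum(p*ln(p)) = (-0.336442) + (-0.324767) + (-0.351946) = -1.013155
H' = -(-1.013155) = 1.013155 ≈ 1.0132

1.0132


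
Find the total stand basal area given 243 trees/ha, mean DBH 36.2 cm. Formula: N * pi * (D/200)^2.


(D/200)^2 = (36.2/200)^2 = 0.181^2 = 0.032761
Individual BA = 3.141593 * 0.032761 = 0.102922 m^2
Stand BA = 243 * 0.102922 = 25.0100 ≈ 25.01 m^2/ha

25.01 m^2/ha


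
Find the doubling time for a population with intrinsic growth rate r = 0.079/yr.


td = ln(2) / 0.079 = 0.693147 / 0.079 = 8.77401 ≈ 8.8 years

8.8 years


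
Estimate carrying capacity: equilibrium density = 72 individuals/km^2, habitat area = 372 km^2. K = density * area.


K = 72 * 372 = 26784 individuals

26784 individuals


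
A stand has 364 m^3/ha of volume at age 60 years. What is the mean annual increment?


MAI = 364 / 60 = 6.0667 ≈ 6.07 m^3/ha/yr

6.07 m^3/ha/yr


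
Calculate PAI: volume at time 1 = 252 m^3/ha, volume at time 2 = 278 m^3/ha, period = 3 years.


PAI = (V2 - V1) / period = (278 - 252) / 3 = 26 / 3 = 8.6667 ≈ 8.67 m^3/ha/yr

8.67 m^3/ha/yr


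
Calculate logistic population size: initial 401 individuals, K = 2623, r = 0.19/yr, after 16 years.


(K - N0)/N0 = (2623 - 401)/401 = 2222/401 = 5.54115
r*t = 0.19 * 16 = 3.04; exp(-3.04) = 0.0478349
5.54115 * 0.0478349 = 0.265060
1 + 0.265060 = 1.26506
N = 2623 / 1.26506 = 2073.42 ≈ 2073

2073


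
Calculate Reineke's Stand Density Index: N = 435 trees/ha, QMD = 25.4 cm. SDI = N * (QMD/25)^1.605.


QMD/25 = 25.4/25 = 1.016
(1.016)^1.605 = exp(1.605 * ln(1.016)) = exp(1.605 * 0.0158733) = exp(0.0254766) = 1.02580
SDI = 435 * 1.02580 = 446.223 ≈ 446

446


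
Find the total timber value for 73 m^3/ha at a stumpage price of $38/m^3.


Value = 73 * 38 = $2774/ha

$2774/ha


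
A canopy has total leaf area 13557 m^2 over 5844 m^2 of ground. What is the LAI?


LAI = 13557 / 5844 = 2.3198 ≈ 2.32

2.32


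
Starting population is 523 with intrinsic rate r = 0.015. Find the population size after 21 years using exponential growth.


r*t = 0.015 * 21 = 0.315
exp(0.315) = 1.37026
N = 523 * 1.37026 = 716.646 ≈ 717

717


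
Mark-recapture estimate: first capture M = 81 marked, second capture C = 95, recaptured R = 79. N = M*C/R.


N = M * C / R = 81 * 95 / 79 = 7695 / 79 = 97.41 ≈ 97

97 individuals


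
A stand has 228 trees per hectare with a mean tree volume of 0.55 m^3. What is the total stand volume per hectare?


V_stand = 228 * 0.55 = 125.4 m^3/ha

125.4 m^3/ha


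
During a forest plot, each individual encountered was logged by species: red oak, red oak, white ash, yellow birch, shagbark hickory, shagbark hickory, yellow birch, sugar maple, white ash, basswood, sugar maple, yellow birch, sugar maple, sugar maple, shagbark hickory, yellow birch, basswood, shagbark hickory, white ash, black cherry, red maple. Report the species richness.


Total individuals logged = 21
Distinct species (count of individuals): red oak (2), white ash (3), yellow birch (4), shagbark hickory (4), sugar maple (4), basswood (2), black cherry (1), red maple (1)
Species richness = number of distinct species = 8

8


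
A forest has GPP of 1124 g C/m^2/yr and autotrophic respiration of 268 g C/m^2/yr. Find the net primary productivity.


NPP = GPP - Ra = 1124 - 268 = 856 g C/m^2/yr

856 g C/m^2/yr


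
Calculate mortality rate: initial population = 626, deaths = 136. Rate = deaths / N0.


Mortality rate = 136 / 626 = 0.217252 ≈ 0.2173

0.2173


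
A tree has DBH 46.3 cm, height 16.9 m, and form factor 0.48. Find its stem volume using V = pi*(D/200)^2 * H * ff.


(D/200)^2 = (46.3/200)^2 = 0.2315^2 = 0.05359225
BA = 3.141593 * 0.05359225 = 0.168365 m^2
V = 0.168365 * 16.9 * 0.48 = 1.36578 ≈ 1.366 m^3

1.366 m^3


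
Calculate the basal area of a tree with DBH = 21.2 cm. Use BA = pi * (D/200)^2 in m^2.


D/200 = 21.2/200 = 0.106 m
(D/200)^2 = 0.106^2 = 0.011236
BA = 3.141593 * 0.011236 = 0.0352989 ≈ 0.0353 m^2

0.0353 m^2


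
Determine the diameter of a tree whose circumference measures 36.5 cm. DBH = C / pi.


DBH = C / pi = 36.5 / 3.141593 = 11.6183 ≈ 11.62 cm

11.62 cm


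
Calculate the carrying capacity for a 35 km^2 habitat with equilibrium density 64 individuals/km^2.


K = 64 * 35 = 2240 individuals

2240 individuals


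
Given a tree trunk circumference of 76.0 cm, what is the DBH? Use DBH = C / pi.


DBH = C / pi = 76.0 / 3.141593 = 24.1915 ≈ 24.19 cm

24.19 cm


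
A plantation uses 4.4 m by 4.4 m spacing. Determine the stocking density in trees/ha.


N = 10000 / 4.4^2 = 10000 / 19.36 = 516.529 ≈ 517 trees/ha

517 trees/ha


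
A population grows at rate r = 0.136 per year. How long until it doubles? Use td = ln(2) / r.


td = ln(2) / 0.136 = 0.693147 / 0.136 = 5.09667 ≈ 5.1 years

5.1 years


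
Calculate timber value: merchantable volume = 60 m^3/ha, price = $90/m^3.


Value = 60 * 90 = $5400/ha

$5400/ha


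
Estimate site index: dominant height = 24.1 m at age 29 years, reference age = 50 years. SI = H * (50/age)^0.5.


50/29 = 1.72414
(1.72414)^0.5 = 1.31307
SI = 24.1 * 1.31307 = 31.6450 ≈ 31.6 m

31.6 m


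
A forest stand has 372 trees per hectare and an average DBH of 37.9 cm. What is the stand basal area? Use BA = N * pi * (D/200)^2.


(D/200)^2 = (37.9/200)^2 = 0.1895^2 = 0.03591025
Individual BA = 3.141593 * 0.03591025 = 0.112815 m^2
Stand BA = 372 * 0.112815 = 41.9672 ≈ 41.97 m^2/ha

41.97 m^2/ha


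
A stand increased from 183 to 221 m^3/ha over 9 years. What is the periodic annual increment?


PAI = (V2 - V1) / period = (221 - 183) / 9 = 38 / 9 = 4.2222 ≈ 4.22 m^3/ha/yr

4.22 m^3/ha/yr


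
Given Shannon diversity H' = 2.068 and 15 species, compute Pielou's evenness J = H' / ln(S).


ln(15) = 2.70805
J = H' / ln(S) = 2.068 / 2.70805 = 0.763649 ≈ 0.7636

0.7636


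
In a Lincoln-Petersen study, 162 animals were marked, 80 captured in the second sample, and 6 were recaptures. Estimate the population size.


N = M * C / R = 162 * 80 / 6 = 12960 / 6 = 2160

2160 individuals


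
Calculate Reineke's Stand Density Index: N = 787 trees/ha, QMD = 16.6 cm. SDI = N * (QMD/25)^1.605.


QMD/25 = 16.6/25 = 0.664
(0.664)^1.605 = exp(1.605 * ln(0.664)) = exp(1.605 * (-0.409473)) = exp(-0.657204) = 0.518298
SDI = 787 * 0.518298 = 407.901 ≈ 408

408


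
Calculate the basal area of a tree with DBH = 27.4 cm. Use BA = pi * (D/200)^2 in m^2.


D/200 = 27.4/200 = 0.137 m
(D/200)^2 = 0.137^2 = 0.018769
BA = 3.141593 * 0.018769 = 0.0589646 ≈ 0.0590 m^2

0.0590 m^2


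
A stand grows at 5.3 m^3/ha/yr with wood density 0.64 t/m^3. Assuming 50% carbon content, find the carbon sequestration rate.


C = 5.3 * 0.64 * 0.5 = 1.696 ≈ 1.70 t C/ha/yr

1.70 t C/ha/yr


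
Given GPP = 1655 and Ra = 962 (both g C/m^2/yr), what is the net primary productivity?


NPP = GPP - Ra = 1655 - 962 = 693 g C/m^2/yr

693 g C/m^2/yr


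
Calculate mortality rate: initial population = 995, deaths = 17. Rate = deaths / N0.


Mortality rate = 17 / 995 = 0.017085 ≈ 0.0171

0.0171
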